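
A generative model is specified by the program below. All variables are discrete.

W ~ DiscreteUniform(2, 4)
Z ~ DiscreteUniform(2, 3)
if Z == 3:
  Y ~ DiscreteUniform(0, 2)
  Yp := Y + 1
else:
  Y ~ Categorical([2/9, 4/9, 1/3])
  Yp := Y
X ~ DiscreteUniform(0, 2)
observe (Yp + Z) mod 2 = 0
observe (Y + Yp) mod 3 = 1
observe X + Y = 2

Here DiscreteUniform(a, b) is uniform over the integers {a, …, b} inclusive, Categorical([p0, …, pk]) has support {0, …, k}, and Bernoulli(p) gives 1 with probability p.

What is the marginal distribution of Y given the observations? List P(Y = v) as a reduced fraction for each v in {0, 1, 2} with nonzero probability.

Enumerate traces; 6 have nonzero weight after conditioning:
  (W=2, Z=2, Y=2, X=0) weight 1/54
  (W=2, Z=3, Y=0, X=2) weight 1/54
  (W=3, Z=2, Y=2, X=0) weight 1/54
  (W=3, Z=3, Y=0, X=2) weight 1/54
  (W=4, Z=2, Y=2, X=0) weight 1/54
  (W=4, Z=3, Y=0, X=2) weight 1/54
Group by Y:
  weight(Y=0) = 1/18
  weight(Y=2) = 1/18
Total weight = 1/18 + 1/18 = 1/9
P(Y=0 | obs) = 1/18 / 1/9 = 1/2
P(Y=2 | obs) = 1/18 / 1/9 = 1/2

P(Y=0) = 1/2, P(Y=2) = 1/2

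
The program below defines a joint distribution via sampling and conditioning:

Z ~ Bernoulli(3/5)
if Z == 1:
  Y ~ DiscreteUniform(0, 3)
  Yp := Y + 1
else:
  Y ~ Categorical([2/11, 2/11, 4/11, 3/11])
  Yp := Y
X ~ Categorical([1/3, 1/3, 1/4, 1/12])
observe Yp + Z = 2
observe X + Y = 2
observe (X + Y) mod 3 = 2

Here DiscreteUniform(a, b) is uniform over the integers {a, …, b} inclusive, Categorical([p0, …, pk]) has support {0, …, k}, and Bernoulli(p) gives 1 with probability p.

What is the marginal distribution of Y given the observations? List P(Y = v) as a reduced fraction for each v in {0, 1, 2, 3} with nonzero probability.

Enumerate traces; 2 have nonzero weight after conditioning:
  (Z=0, Y=2, X=0) weight 8/165
  (Z=1, Y=0, X=2) weight 3/80
Group by Y:
  weight(Y=0) = 3/80
  weight(Y=2) = 8/165
Total weight = 3/80 + 8/165 = 227/2640
P(Y=0 | obs) = 3/80 / 227/2640 = 99/227
P(Y=2 | obs) = 8/165 / 227/2640 = 128/227

P(Y=0) = 99/227, P(Y=2) = 128/227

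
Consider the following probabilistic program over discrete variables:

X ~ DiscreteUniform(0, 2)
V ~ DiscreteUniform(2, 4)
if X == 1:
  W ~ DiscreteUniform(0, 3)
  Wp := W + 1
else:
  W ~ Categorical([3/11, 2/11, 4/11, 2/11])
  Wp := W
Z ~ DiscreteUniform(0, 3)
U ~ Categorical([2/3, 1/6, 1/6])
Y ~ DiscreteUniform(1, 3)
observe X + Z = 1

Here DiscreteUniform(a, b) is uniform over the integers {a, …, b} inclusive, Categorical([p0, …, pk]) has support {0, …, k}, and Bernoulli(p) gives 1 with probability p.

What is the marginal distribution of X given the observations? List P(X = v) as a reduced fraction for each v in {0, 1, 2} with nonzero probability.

Enumerate traces; 216 have nonzero weight after conditioning:
  (X=0, V=2, W=0, Z=1, U=0, Y=1) weight 1/594
  (X=0, V=2, W=0, Z=1, U=0, Y=2) weight 1/594
  (X=0, V=2, W=0, Z=1, U=0, Y=3) weight 1/594
  (X=0, V=2, W=0, Z=1, U=1, Y=1) weight 1/2376
  (X=0, V=2, W=0, Z=1, U=1, Y=2) weight 1/2376
  (X=0, V=2, W=0, Z=1, U=1, Y=3) weight 1/2376
  (X=0, V=2, W=0, Z=1, U=2, Y=1) weight 1/2376
  (X=0, V=2, W=0, Z=1, U=2, Y=2) weight 1/2376
  (X=1, V=2, W=0, Z=0, U=0, Y=1) weight 1/648
  … 207 more
Group by X:
  weight(X=0) = 1/12
  weight(X=1) = 1/12
Total weight = 1/12 + 1/12 = 1/6
P(X=0 | obs) = 1/12 / 1/6 = 1/2
P(X=1 | obs) = 1/12 / 1/6 = 1/2

P(X=0) = 1/2, P(X=1) = 1/2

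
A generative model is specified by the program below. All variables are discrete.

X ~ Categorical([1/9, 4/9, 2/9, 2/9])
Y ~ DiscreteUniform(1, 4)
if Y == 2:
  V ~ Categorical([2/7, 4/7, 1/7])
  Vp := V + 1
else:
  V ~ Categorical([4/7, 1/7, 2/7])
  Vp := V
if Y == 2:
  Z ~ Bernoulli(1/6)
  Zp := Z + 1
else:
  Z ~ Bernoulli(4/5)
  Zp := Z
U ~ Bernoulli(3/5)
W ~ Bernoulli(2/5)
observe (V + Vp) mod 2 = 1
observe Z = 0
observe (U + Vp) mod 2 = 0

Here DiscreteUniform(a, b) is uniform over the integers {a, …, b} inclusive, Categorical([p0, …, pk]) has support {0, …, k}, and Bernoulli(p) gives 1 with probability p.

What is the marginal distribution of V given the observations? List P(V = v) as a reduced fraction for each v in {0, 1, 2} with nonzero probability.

P(V=0) = 6/17, P(V=1) = 8/17, P(V=2) = 3/17

Enumerate traces; 24 have nonzero weight after conditioning:
  (X=0, Y=2, V=0, Z=0, U=1, W=0) weight 1/420
  (X=0, Y=2, V=0, Z=0, U=1, W=1) weight 1/630
  (X=0, Y=2, V=1, Z=0, U=0, W=0) weight 1/315
  (X=0, Y=2, V=1, Z=0, U=0, W=1) weight 2/945
  (X=0, Y=2, V=2, Z=0, U=1, W=0) weight 1/840
  (X=0, Y=2, V=2, Z=0, U=1, W=1) weight 1/1260
  (X=1, Y=2, V=0, Z=0, U=1, W=0) weight 1/105
  (X=1, Y=2, V=0, Z=0, U=1, W=1) weight 2/315
  … 16 more
Group by V:
  weight(V=0) = 1/28
  weight(V=1) = 1/21
  weight(V=2) = 1/56
Total weight = 1/28 + 1/21 + 1/56 = 17/168
P(V=0 | obs) = 1/28 / 17/168 = 6/17
P(V=1 | obs) = 1/21 / 17/168 = 8/17
P(V=2 | obs) = 1/56 / 17/168 = 3/17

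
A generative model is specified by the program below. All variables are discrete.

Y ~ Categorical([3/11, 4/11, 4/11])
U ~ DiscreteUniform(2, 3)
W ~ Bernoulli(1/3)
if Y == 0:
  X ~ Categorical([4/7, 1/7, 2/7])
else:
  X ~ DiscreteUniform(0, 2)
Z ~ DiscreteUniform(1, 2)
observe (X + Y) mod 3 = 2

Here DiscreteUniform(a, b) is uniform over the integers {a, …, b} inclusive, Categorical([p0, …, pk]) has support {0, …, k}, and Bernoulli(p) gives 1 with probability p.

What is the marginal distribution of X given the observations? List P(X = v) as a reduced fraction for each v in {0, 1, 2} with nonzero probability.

P(X=0) = 14/37, P(X=1) = 14/37, P(X=2) = 9/37

Enumerate traces; 24 have nonzero weight after conditioning:
  (Y=0, U=2, W=0, X=2, Z=1) weight 1/77
  (Y=0, U=2, W=0, X=2, Z=2) weight 1/77
  (Y=0, U=2, W=1, X=2, Z=1) weight 1/154
  (Y=0, U=2, W=1, X=2, Z=2) weight 1/154
  (Y=0, U=3, W=0, X=2, Z=1) weight 1/77
  (Y=0, U=3, W=0, X=2, Z=2) weight 1/77
  (Y=0, U=3, W=1, X=2, Z=1) weight 1/154
  (Y=0, U=3, W=1, X=2, Z=2) weight 1/154
  (Y=1, U=2, W=0, X=1, Z=1) weight 2/99
  (Y=2, U=2, W=0, X=0, Z=1) weight 2/99
  … 14 more
Group by X:
  weight(X=0) = 4/33
  weight(X=1) = 4/33
  weight(X=2) = 6/77
Total weight = 4/33 + 4/33 + 6/77 = 74/231
P(X=0 | obs) = 4/33 / 74/231 = 14/37
P(X=1 | obs) = 4/33 / 74/231 = 14/37
P(X=2 | obs) = 6/77 / 74/231 = 9/37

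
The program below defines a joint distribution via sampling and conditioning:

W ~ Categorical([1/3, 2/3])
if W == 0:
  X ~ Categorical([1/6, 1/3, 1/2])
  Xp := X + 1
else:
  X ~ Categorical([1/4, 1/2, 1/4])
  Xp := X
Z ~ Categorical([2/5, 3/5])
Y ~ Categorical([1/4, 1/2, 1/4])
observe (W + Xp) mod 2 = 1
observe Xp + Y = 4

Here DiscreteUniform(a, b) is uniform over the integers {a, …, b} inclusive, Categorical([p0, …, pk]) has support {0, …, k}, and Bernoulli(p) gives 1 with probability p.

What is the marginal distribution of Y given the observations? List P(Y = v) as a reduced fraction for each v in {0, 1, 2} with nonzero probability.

Enumerate traces; 4 have nonzero weight after conditioning:
  (W=0, X=2, Z=0, Y=1) weight 1/30
  (W=0, X=2, Z=1, Y=1) weight 1/20
  (W=1, X=2, Z=0, Y=2) weight 1/60
  (W=1, X=2, Z=1, Y=2) weight 1/40
Group by Y:
  weight(Y=1) = 1/12
  weight(Y=2) = 1/24
Total weight = 1/12 + 1/24 = 1/8
P(Y=1 | obs) = 1/12 / 1/8 = 2/3
P(Y=2 | obs) = 1/24 / 1/8 = 1/3

P(Y=1) = 2/3, P(Y=2) = 1/3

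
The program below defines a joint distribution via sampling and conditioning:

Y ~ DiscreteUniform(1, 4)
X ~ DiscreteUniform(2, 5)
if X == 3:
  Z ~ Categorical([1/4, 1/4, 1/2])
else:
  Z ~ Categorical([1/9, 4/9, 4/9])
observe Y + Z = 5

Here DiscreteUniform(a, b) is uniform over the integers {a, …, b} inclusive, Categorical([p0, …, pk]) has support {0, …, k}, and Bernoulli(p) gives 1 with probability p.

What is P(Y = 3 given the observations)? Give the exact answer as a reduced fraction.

Enumerate traces; 8 have nonzero weight after conditioning:
  (Y=3, X=2, Z=2) weight 1/36
  (Y=3, X=3, Z=2) weight 1/32
  (Y=3, X=4, Z=2) weight 1/36
  (Y=3, X=5, Z=2) weight 1/36
  (Y=4, X=2, Z=1) weight 1/36
  (Y=4, X=3, Z=1) weight 1/64
  (Y=4, X=4, Z=1) weight 1/36
  (Y=4, X=5, Z=1) weight 1/36
Group by Y:
  weight(Y=3) = 11/96
  weight(Y=4) = 19/192
Total weight = 11/96 + 19/192 = 41/192
P(Y=3 | obs) = 11/96 / 41/192 = 22/41
P(Y=4 | obs) = 19/192 / 41/192 = 19/41

P(Y = 3 | obs) = 22/41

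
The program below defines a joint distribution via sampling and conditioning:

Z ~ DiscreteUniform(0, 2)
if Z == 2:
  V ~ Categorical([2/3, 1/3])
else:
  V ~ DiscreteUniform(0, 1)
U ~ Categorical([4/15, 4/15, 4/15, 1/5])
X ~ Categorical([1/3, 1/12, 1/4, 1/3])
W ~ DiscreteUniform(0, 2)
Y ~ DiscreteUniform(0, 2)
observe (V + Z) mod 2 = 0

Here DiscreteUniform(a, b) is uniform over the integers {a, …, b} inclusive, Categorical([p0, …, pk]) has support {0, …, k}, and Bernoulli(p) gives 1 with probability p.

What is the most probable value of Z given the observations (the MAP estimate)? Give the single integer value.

Enumerate traces; 432 have nonzero weight after conditioning:
  (Z=0, V=0, U=0, X=0, W=0, Y=0) weight 2/1215
  (Z=0, V=0, U=0, X=0, W=0, Y=1) weight 2/1215
  (Z=0, V=0, U=0, X=0, W=0, Y=2) weight 2/1215
  (Z=0, V=0, U=0, X=0, W=1, Y=0) weight 2/1215
  (Z=0, V=0, U=0, X=0, W=1, Y=1) weight 2/1215
  (Z=0, V=0, U=0, X=0, W=1, Y=2) weight 2/1215
  (Z=0, V=0, U=0, X=0, W=2, Y=0) weight 2/1215
  (Z=0, V=0, U=0, X=0, W=2, Y=1) weight 2/1215
  (Z=1, V=1, U=0, X=0, W=0, Y=0) weight 2/1215
  (Z=2, V=0, U=0, X=0, W=0, Y=0) weight 8/3645
  … 422 more
Group by Z:
  weight(Z=0) = 1/6
  weight(Z=1) = 1/6
  weight(Z=2) = 2/9
Total weight = 1/6 + 1/6 + 2/9 = 5/9
P(Z=0 | obs) = 1/6 / 5/9 = 3/10
P(Z=1 | obs) = 1/6 / 5/9 = 3/10
P(Z=2 | obs) = 2/9 / 5/9 = 2/5
argmax = 2

argmax_v P(Z = v | obs) = 2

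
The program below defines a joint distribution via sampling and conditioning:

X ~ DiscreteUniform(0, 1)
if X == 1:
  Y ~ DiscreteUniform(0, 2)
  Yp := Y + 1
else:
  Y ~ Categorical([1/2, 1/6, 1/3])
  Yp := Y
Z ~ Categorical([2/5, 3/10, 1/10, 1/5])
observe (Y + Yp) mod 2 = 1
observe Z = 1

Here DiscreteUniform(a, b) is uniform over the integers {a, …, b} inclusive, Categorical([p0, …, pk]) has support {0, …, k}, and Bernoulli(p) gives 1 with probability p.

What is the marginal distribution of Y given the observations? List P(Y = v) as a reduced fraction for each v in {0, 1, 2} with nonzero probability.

Enumerate traces; 3 have nonzero weight after conditioning:
  (X=1, Y=0, Z=1) weight 1/20
  (X=1, Y=1, Z=1) weight 1/20
  (X=1, Y=2, Z=1) weight 1/20
Group by Y:
  weight(Y=0) = 1/20
  weight(Y=1) = 1/20
  weight(Y=2) = 1/20
Total weight = 1/20 + 1/20 + 1/20 = 3/20
P(Y=0 | obs) = 1/20 / 3/20 = 1/3
P(Y=1 | obs) = 1/20 / 3/20 = 1/3
P(Y=2 | obs) = 1/20 / 3/20 = 1/3

P(Y=0) = 1/3, P(Y=1) = 1/3, P(Y=2) = 1/3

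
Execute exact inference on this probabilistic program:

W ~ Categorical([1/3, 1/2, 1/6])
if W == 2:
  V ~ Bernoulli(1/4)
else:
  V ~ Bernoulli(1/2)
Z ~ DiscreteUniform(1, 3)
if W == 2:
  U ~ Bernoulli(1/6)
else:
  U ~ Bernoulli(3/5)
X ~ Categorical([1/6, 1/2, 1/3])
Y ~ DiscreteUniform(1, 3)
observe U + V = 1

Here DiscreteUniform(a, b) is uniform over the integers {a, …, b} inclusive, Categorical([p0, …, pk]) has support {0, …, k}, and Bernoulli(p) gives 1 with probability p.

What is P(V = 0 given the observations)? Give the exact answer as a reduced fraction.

Enumerate traces; 162 have nonzero weight after conditioning:
  (W=0, V=0, Z=1, U=1, X=0, Y=1) weight 1/540
  (W=0, V=0, Z=1, U=1, X=0, Y=2) weight 1/540
  (W=0, V=0, Z=1, U=1, X=0, Y=3) weight 1/540
  (W=0, V=0, Z=1, U=1, X=1, Y=1) weight 1/180
  (W=0, V=0, Z=1, U=1, X=1, Y=2) weight 1/180
  (W=0, V=0, Z=1, U=1, X=1, Y=3) weight 1/180
  (W=0, V=0, Z=1, U=1, X=2, Y=1) weight 1/270
  (W=0, V=0, Z=1, U=1, X=2, Y=2) weight 1/270
  (W=0, V=1, Z=1, U=0, X=0, Y=1) weight 1/810
  … 153 more
Group by V:
  weight(V=0) = 13/48
  weight(V=1) = 29/144
Total weight = 13/48 + 29/144 = 17/36
P(V=0 | obs) = 13/48 / 17/36 = 39/68
P(V=1 | obs) = 29/144 / 17/36 = 29/68

P(V = 0 | obs) = 39/68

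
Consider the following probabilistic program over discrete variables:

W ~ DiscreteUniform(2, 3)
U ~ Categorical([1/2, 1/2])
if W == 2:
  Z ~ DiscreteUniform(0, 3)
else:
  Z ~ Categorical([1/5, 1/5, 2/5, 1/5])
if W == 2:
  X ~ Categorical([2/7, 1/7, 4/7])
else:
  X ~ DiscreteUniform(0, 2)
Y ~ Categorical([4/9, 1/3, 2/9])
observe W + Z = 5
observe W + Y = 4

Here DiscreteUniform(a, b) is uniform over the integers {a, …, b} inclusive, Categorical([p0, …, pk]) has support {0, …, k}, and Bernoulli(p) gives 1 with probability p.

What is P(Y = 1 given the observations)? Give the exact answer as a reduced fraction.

Enumerate traces; 12 have nonzero weight after conditioning:
  (W=2, U=0, Z=3, X=0, Y=2) weight 1/252
  (W=2, U=0, Z=3, X=1, Y=2) weight 1/504
  (W=2, U=0, Z=3, X=2, Y=2) weight 1/126
  (W=2, U=1, Z=3, X=0, Y=2) weight 1/252
  (W=2, U=1, Z=3, X=1, Y=2) weight 1/504
  (W=2, U=1, Z=3, X=2, Y=2) weight 1/126
  (W=3, U=0, Z=2, X=0, Y=1) weight 1/90
  (W=3, U=0, Z=2, X=1, Y=1) weight 1/90
  … 4 more
Group by Y:
  weight(Y=1) = 1/15
  weight(Y=2) = 1/36
Total weight = 1/15 + 1/36 = 17/180
P(Y=1 | obs) = 1/15 / 17/180 = 12/17
P(Y=2 | obs) = 1/36 / 17/180 = 5/17

P(Y = 1 | obs) = 12/17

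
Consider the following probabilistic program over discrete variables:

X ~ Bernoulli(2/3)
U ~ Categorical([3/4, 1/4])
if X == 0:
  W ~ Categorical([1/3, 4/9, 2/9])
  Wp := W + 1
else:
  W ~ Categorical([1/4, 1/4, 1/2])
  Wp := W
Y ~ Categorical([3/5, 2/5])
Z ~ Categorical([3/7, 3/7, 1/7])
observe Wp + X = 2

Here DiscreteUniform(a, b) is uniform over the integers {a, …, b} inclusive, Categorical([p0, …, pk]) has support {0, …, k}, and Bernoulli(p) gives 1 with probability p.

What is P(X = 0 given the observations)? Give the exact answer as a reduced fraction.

P(X = 0 | obs) = 8/17

Enumerate traces; 24 have nonzero weight after conditioning:
  (X=0, U=0, W=1, Y=0, Z=0) weight 1/35
  (X=0, U=0, W=1, Y=0, Z=1) weight 1/35
  (X=0, U=0, W=1, Y=0, Z=2) weight 1/105
  (X=0, U=0, W=1, Y=1, Z=0) weight 2/105
  (X=0, U=0, W=1, Y=1, Z=1) weight 2/105
  (X=0, U=0, W=1, Y=1, Z=2) weight 2/315
  (X=0, U=1, W=1, Y=0, Z=0) weight 1/105
  (X=0, U=1, W=1, Y=0, Z=1) weight 1/105
  (X=1, U=0, W=1, Y=0, Z=0) weight 9/280
  … 15 more
Group by X:
  weight(X=0) = 4/27
  weight(X=1) = 1/6
Total weight = 4/27 + 1/6 = 17/54
P(X=0 | obs) = 4/27 / 17/54 = 8/17
P(X=1 | obs) = 1/6 / 17/54 = 9/17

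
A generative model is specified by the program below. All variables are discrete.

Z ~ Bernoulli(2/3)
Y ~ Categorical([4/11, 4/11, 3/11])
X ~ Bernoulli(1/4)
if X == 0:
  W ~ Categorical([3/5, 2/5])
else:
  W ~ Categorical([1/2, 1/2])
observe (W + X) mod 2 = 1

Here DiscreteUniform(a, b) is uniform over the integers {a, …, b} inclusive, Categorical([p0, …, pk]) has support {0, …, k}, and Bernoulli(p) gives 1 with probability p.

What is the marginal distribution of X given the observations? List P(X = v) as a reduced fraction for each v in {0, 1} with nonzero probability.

Enumerate traces; 12 have nonzero weight after conditioning:
  (Z=0, Y=0, X=0, W=1) weight 2/55
  (Z=0, Y=0, X=1, W=0) weight 1/66
  (Z=0, Y=1, X=0, W=1) weight 2/55
  (Z=0, Y=1, X=1, W=0) weight 1/66
  (Z=0, Y=2, X=0, W=1) weight 3/110
  (Z=0, Y=2, X=1, W=0) weight 1/88
  (Z=1, Y=0, X=0, W=1) weight 4/55
  (Z=1, Y=0, X=1, W=0) weight 1/33
  … 4 more
Group by X:
  weight(X=0) = 3/10
  weight(X=1) = 1/8
Total weight = 3/10 + 1/8 = 17/40
P(X=0 | obs) = 3/10 / 17/40 = 12/17
P(X=1 | obs) = 1/8 / 17/40 = 5/17

P(X=0) = 12/17, P(X=1) = 5/17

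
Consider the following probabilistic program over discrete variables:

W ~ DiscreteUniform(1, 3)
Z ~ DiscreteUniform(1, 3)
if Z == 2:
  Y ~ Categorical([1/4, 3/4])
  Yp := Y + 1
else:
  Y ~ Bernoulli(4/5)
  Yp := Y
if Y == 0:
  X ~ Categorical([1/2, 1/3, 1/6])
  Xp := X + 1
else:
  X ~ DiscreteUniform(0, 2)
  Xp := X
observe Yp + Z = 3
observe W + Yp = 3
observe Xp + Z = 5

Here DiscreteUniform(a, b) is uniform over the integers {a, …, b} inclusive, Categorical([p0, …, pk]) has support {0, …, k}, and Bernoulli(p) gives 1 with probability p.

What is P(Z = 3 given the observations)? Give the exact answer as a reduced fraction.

P(Z = 3 | obs) = 8/13

Enumerate traces; 2 have nonzero weight after conditioning:
  (W=2, Z=2, Y=0, X=2) weight 1/216
  (W=3, Z=3, Y=0, X=1) weight 1/135
Group by Z:
  weight(Z=2) = 1/216
  weight(Z=3) = 1/135
Total weight = 1/216 + 1/135 = 13/1080
P(Z=2 | obs) = 1/216 / 13/1080 = 5/13
P(Z=3 | obs) = 1/135 / 13/1080 = 8/13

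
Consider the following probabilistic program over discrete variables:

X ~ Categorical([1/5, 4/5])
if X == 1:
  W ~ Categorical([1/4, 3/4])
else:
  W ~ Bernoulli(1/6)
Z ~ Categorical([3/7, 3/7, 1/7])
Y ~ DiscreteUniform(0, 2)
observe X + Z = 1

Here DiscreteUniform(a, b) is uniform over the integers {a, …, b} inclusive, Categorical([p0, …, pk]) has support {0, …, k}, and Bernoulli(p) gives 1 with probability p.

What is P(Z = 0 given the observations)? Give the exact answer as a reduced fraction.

Enumerate traces; 12 have nonzero weight after conditioning:
  (X=0, W=0, Z=1, Y=0) weight 1/42
  (X=0, W=0, Z=1, Y=1) weight 1/42
  (X=0, W=0, Z=1, Y=2) weight 1/42
  (X=0, W=1, Z=1, Y=0) weight 1/210
  (X=0, W=1, Z=1, Y=1) weight 1/210
  (X=0, W=1, Z=1, Y=2) weight 1/210
  (X=1, W=0, Z=0, Y=0) weight 1/35
  (X=1, W=0, Z=0, Y=1) weight 1/35
  … 4 more
Group by Z:
  weight(Z=0) = 12/35
  weight(Z=1) = 3/35
Total weight = 12/35 + 3/35 = 3/7
P(Z=0 | obs) = 12/35 / 3/7 = 4/5
P(Z=1 | obs) = 3/35 / 3/7 = 1/5

P(Z = 0 | obs) = 4/5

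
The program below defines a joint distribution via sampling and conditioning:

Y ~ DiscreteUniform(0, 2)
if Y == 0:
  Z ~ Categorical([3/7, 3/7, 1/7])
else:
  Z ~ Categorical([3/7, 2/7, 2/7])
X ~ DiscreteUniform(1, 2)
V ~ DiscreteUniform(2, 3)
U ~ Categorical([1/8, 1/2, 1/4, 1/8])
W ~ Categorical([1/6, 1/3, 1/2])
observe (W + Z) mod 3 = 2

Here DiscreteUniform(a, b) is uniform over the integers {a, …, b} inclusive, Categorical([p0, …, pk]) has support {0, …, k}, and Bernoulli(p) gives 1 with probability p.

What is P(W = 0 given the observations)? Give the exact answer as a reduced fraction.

Enumerate traces; 144 have nonzero weight after conditioning:
  (Y=0, Z=0, X=1, V=2, U=0, W=2) weight 1/448
  (Y=0, Z=0, X=1, V=2, U=1, W=2) weight 1/112
  (Y=0, Z=0, X=1, V=2, U=2, W=2) weight 1/224
  (Y=0, Z=0, X=1, V=2, U=3, W=2) weight 1/448
  (Y=0, Z=0, X=1, V=3, U=0, W=2) weight 1/448
  (Y=0, Z=0, X=1, V=3, U=1, W=2) weight 1/112
  (Y=0, Z=0, X=1, V=3, U=2, W=2) weight 1/224
  (Y=0, Z=0, X=1, V=3, U=3, W=2) weight 1/448
  (Y=0, Z=1, X=1, V=2, U=0, W=1) weight 1/672
  (Y=0, Z=2, X=1, V=2, U=0, W=0) weight 1/4032
  … 134 more
Group by W:
  weight(W=0) = 5/126
  weight(W=1) = 1/9
  weight(W=2) = 3/14
Total weight = 5/126 + 1/9 + 3/14 = 23/63
P(W=0 | obs) = 5/126 / 23/63 = 5/46
P(W=1 | obs) = 1/9 / 23/63 = 7/23
P(W=2 | obs) = 3/14 / 23/63 = 27/46

P(W = 0 | obs) = 5/46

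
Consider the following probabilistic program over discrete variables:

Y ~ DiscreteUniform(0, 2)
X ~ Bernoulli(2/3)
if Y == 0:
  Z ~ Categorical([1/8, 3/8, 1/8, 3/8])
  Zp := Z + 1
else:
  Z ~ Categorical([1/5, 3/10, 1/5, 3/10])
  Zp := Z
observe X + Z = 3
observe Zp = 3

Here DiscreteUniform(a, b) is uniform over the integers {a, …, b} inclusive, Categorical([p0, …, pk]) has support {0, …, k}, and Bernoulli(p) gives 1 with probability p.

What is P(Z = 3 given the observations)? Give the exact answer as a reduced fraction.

P(Z = 3 | obs) = 12/17

Enumerate traces; 3 have nonzero weight after conditioning:
  (Y=0, X=1, Z=2) weight 1/36
  (Y=1, X=0, Z=3) weight 1/30
  (Y=2, X=0, Z=3) weight 1/30
Group by Z:
  weight(Z=2) = 1/36
  weight(Z=3) = 1/15
Total weight = 1/36 + 1/15 = 17/180
P(Z=2 | obs) = 1/36 / 17/180 = 5/17
P(Z=3 | obs) = 1/15 / 17/180 = 12/17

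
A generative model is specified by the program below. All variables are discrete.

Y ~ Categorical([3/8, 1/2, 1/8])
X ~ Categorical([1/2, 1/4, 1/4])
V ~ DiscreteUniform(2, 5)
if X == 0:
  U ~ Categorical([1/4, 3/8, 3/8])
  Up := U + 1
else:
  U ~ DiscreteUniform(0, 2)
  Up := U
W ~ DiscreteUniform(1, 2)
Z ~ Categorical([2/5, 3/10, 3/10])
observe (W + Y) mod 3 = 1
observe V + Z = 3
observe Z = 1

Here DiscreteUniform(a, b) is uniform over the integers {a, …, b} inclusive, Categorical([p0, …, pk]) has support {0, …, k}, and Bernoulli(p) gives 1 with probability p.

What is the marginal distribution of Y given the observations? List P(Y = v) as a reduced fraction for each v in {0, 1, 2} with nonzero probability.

P(Y=0) = 3/4, P(Y=2) = 1/4

Enumerate traces; 18 have nonzero weight after conditioning:
  (Y=0, X=0, V=2, U=0, W=1, Z=1) weight 9/5120
  (Y=0, X=0, V=2, U=1, W=1, Z=1) weight 27/10240
  (Y=0, X=0, V=2, U=2, W=1, Z=1) weight 27/10240
  (Y=0, X=1, V=2, U=0, W=1, Z=1) weight 3/2560
  (Y=0, X=1, V=2, U=1, W=1, Z=1) weight 3/2560
  (Y=0, X=1, V=2, U=2, W=1, Z=1) weight 3/2560
  (Y=0, X=2, V=2, U=0, W=1, Z=1) weight 3/2560
  (Y=0, X=2, V=2, U=1, W=1, Z=1) weight 3/2560
  (Y=2, X=0, V=2, U=0, W=2, Z=1) weight 3/5120
  … 9 more
Group by Y:
  weight(Y=0) = 9/640
  weight(Y=2) = 3/640
Total weight = 9/640 + 3/640 = 3/160
P(Y=0 | obs) = 9/640 / 3/160 = 3/4
P(Y=2 | obs) = 3/640 / 3/160 = 1/4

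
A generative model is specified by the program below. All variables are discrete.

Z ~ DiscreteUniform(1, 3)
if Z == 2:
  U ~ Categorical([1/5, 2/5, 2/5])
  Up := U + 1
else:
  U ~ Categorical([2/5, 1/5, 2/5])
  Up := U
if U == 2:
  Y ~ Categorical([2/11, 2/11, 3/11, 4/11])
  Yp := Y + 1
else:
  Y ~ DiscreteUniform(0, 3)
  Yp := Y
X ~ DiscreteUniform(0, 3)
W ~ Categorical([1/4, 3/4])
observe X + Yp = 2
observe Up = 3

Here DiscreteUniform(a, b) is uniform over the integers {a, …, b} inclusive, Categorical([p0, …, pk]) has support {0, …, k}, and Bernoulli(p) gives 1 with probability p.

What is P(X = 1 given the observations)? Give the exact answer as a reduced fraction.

Enumerate traces; 4 have nonzero weight after conditioning:
  (Z=2, U=2, Y=0, X=1, W=0) weight 1/660
  (Z=2, U=2, Y=0, X=1, W=1) weight 1/220
  (Z=2, U=2, Y=1, X=0, W=0) weight 1/660
  (Z=2, U=2, Y=1, X=0, W=1) weight 1/220
Group by X:
  weight(X=0) = 1/165
  weight(X=1) = 1/165
Total weight = 1/165 + 1/165 = 2/165
P(X=0 | obs) = 1/165 / 2/165 = 1/2
P(X=1 | obs) = 1/165 / 2/165 = 1/2

P(X = 1 | obs) = 1/2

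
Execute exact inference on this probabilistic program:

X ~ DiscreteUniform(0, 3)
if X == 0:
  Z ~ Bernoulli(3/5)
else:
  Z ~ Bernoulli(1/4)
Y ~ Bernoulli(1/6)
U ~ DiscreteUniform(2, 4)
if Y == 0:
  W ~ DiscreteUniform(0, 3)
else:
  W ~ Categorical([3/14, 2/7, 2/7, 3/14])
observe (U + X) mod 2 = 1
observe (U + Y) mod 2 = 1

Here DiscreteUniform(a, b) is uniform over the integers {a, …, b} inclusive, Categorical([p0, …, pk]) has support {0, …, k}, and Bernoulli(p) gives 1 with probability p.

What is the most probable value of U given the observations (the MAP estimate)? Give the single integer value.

Enumerate traces; 48 have nonzero weight after conditioning:
  (X=0, Z=0, Y=0, U=3, W=0) weight 1/144
  (X=0, Z=0, Y=0, U=3, W=1) weight 1/144
  (X=0, Z=0, Y=0, U=3, W=2) weight 1/144
  (X=0, Z=0, Y=0, U=3, W=3) weight 1/144
  (X=0, Z=1, Y=0, U=3, W=0) weight 1/96
  (X=0, Z=1, Y=0, U=3, W=1) weight 1/96
  (X=0, Z=1, Y=0, U=3, W=2) weight 1/96
  (X=0, Z=1, Y=0, U=3, W=3) weight 1/96
  (X=1, Z=0, Y=1, U=2, W=0) weight 1/448
  (X=1, Z=0, Y=1, U=4, W=0) weight 1/448
  … 38 more
Group by U:
  weight(U=2) = 1/36
  weight(U=3) = 5/36
  weight(U=4) = 1/36
Total weight = 1/36 + 5/36 + 1/36 = 7/36
P(U=2 | obs) = 1/36 / 7/36 = 1/7
P(U=3 | obs) = 5/36 / 7/36 = 5/7
P(U=4 | obs) = 1/36 / 7/36 = 1/7
argmax = 3

argmax_v P(U = v | obs) = 3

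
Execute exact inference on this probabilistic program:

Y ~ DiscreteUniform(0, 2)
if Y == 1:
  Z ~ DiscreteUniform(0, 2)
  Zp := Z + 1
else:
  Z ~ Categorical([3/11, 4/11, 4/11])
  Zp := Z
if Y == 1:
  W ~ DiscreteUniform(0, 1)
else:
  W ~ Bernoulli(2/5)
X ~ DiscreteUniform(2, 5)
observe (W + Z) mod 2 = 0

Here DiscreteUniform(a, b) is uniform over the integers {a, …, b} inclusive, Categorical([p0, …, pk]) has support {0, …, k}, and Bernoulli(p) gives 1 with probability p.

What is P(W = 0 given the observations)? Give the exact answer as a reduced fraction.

Enumerate traces; 36 have nonzero weight after conditioning:
  (Y=0, Z=0, W=0, X=2) weight 3/220
  (Y=0, Z=0, W=0, X=3) weight 3/220
  (Y=0, Z=0, W=0, X=4) weight 3/220
  (Y=0, Z=0, W=0, X=5) weight 3/220
  (Y=0, Z=1, W=1, X=2) weight 2/165
  (Y=0, Z=1, W=1, X=3) weight 2/165
  (Y=0, Z=1, W=1, X=4) weight 2/165
  (Y=0, Z=1, W=1, X=5) weight 2/165
  … 28 more
Group by W:
  weight(W=0) = 181/495
  weight(W=1) = 151/990
Total weight = 181/495 + 151/990 = 57/110
P(W=0 | obs) = 181/495 / 57/110 = 362/513
P(W=1 | obs) = 151/990 / 57/110 = 151/513

P(W = 0 | obs) = 362/513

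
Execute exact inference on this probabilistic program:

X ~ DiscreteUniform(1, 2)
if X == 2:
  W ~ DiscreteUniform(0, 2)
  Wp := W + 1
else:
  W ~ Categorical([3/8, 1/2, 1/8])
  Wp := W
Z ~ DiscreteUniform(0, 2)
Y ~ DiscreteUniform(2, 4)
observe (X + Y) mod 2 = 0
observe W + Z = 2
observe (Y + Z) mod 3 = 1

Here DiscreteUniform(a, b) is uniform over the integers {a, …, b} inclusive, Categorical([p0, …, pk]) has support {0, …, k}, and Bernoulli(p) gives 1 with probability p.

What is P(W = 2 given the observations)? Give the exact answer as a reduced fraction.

P(W = 2 | obs) = 2/7

Enumerate traces; 3 have nonzero weight after conditioning:
  (X=1, W=1, Z=1, Y=3) weight 1/36
  (X=2, W=0, Z=2, Y=2) weight 1/54
  (X=2, W=2, Z=0, Y=4) weight 1/54
Group by W:
  weight(W=0) = 1/54
  weight(W=1) = 1/36
  weight(W=2) = 1/54
Total weight = 1/54 + 1/36 + 1/54 = 7/108
P(W=0 | obs) = 1/54 / 7/108 = 2/7
P(W=1 | obs) = 1/36 / 7/108 = 3/7
P(W=2 | obs) = 1/54 / 7/108 = 2/7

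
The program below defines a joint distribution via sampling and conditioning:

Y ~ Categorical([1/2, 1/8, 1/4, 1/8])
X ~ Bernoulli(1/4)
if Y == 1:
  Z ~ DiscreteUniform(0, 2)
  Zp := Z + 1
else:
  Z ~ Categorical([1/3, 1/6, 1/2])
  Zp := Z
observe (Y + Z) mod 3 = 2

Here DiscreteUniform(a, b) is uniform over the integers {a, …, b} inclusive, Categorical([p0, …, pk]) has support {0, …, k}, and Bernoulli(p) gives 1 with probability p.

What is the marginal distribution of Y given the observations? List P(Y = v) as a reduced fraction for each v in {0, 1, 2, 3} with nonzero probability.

P(Y=0) = 4/7, P(Y=1) = 2/21, P(Y=2) = 4/21, P(Y=3) = 1/7

Enumerate traces; 8 have nonzero weight after conditioning:
  (Y=0, X=0, Z=2) weight 3/16
  (Y=0, X=1, Z=2) weight 1/16
  (Y=1, X=0, Z=1) weight 1/32
  (Y=1, X=1, Z=1) weight 1/96
  (Y=2, X=0, Z=0) weight 1/16
  (Y=2, X=1, Z=0) weight 1/48
  (Y=3, X=0, Z=2) weight 3/64
  (Y=3, X=1, Z=2) weight 1/64
Group by Y:
  weight(Y=0) = 1/4
  weight(Y=1) = 1/24
  weight(Y=2) = 1/12
  weight(Y=3) = 1/16
Total weight = 1/4 + 1/24 + 1/12 + 1/16 = 7/16
P(Y=0 | obs) = 1/4 / 7/16 = 4/7
P(Y=1 | obs) = 1/24 / 7/16 = 2/21
P(Y=2 | obs) = 1/12 / 7/16 = 4/21
P(Y=3 | obs) = 1/16 / 7/16 = 1/7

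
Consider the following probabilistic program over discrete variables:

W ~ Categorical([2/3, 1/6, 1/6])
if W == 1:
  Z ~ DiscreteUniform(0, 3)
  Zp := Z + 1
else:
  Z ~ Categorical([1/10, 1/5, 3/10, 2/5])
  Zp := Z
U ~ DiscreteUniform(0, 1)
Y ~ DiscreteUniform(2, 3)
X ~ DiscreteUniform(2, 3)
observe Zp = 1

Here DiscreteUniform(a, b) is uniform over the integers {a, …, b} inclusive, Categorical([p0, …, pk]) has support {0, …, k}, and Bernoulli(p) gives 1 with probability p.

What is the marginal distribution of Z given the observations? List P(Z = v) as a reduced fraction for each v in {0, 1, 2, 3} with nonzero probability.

Enumerate traces; 24 have nonzero weight after conditioning:
  (W=0, Z=1, U=0, Y=2, X=2) weight 1/60
  (W=0, Z=1, U=0, Y=2, X=3) weight 1/60
  (W=0, Z=1, U=0, Y=3, X=2) weight 1/60
  (W=0, Z=1, U=0, Y=3, X=3) weight 1/60
  (W=0, Z=1, U=1, Y=2, X=2) weight 1/60
  (W=0, Z=1, U=1, Y=2, X=3) weight 1/60
  (W=0, Z=1, U=1, Y=3, X=2) weight 1/60
  (W=0, Z=1, U=1, Y=3, X=3) weight 1/60
  (W=1, Z=0, U=0, Y=2, X=2) weight 1/192
  … 15 more
Group by Z:
  weight(Z=0) = 1/24
  weight(Z=1) = 1/6
Total weight = 1/24 + 1/6 = 5/24
P(Z=0 | obs) = 1/24 / 5/24 = 1/5
P(Z=1 | obs) = 1/6 / 5/24 = 4/5

P(Z=0) = 1/5, P(Z=1) = 4/5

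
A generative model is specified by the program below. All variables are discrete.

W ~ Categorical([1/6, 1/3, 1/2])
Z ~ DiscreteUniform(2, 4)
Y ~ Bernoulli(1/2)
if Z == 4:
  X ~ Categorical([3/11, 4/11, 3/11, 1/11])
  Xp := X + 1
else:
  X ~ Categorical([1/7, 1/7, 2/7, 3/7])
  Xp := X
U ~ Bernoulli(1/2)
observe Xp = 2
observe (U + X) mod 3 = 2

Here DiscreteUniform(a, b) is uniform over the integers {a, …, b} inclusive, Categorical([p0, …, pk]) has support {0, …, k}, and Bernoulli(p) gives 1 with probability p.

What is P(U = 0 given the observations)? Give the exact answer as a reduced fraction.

P(U = 0 | obs) = 11/18

Enumerate traces; 18 have nonzero weight after conditioning:
  (W=0, Z=2, Y=0, X=2, U=0) weight 1/252
  (W=0, Z=2, Y=1, X=2, U=0) weight 1/252
  (W=0, Z=3, Y=0, X=2, U=0) weight 1/252
  (W=0, Z=3, Y=1, X=2, U=0) weight 1/252
  (W=0, Z=4, Y=0, X=1, U=1) weight 1/198
  (W=0, Z=4, Y=1, X=1, U=1) weight 1/198
  (W=1, Z=2, Y=0, X=2, U=0) weight 1/126
  (W=1, Z=2, Y=1, X=2, U=0) weight 1/126
  … 10 more
Group by U:
  weight(U=0) = 2/21
  weight(U=1) = 2/33
Total weight = 2/21 + 2/33 = 12/77
P(U=0 | obs) = 2/21 / 12/77 = 11/18
P(U=1 | obs) = 2/33 / 12/77 = 7/18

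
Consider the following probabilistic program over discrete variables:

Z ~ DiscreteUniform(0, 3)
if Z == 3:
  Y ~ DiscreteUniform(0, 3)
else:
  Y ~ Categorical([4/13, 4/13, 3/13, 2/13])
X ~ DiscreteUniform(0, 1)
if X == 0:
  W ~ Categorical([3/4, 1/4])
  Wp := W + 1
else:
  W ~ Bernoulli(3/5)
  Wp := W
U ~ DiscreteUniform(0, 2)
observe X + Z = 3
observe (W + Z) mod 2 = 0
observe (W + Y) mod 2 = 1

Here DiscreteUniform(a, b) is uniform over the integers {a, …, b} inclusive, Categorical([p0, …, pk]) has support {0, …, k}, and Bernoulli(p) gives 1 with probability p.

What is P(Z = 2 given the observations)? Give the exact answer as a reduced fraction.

P(Z = 2 | obs) = 96/161

Enumerate traces; 12 have nonzero weight after conditioning:
  (Z=2, Y=1, X=1, W=0, U=0) weight 1/195
  (Z=2, Y=1, X=1, W=0, U=1) weight 1/195
  (Z=2, Y=1, X=1, W=0, U=2) weight 1/195
  (Z=2, Y=3, X=1, W=0, U=0) weight 1/390
  (Z=2, Y=3, X=1, W=0, U=1) weight 1/390
  (Z=2, Y=3, X=1, W=0, U=2) weight 1/390
  (Z=3, Y=0, X=0, W=1, U=0) weight 1/384
  (Z=3, Y=0, X=0, W=1, U=1) weight 1/384
  … 4 more
Group by Z:
  weight(Z=2) = 3/130
  weight(Z=3) = 1/64
Total weight = 3/130 + 1/64 = 161/4160
P(Z=2 | obs) = 3/130 / 161/4160 = 96/161
P(Z=3 | obs) = 1/64 / 161/4160 = 65/161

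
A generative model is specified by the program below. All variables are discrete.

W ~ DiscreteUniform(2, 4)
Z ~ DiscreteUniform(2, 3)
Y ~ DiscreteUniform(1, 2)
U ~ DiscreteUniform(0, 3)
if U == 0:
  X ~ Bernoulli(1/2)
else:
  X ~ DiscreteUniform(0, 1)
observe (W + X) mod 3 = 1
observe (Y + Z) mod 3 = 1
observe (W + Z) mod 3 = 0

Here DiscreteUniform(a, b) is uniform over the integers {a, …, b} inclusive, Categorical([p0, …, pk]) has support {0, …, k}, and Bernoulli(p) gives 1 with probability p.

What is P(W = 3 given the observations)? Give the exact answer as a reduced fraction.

Enumerate traces; 8 have nonzero weight after conditioning:
  (W=3, Z=3, Y=1, U=0, X=1) weight 1/96
  (W=3, Z=3, Y=1, U=1, X=1) weight 1/96
  (W=3, Z=3, Y=1, U=2, X=1) weight 1/96
  (W=3, Z=3, Y=1, U=3, X=1) weight 1/96
  (W=4, Z=2, Y=2, U=0, X=0) weight 1/96
  (W=4, Z=2, Y=2, U=1, X=0) weight 1/96
  (W=4, Z=2, Y=2, U=2, X=0) weight 1/96
  (W=4, Z=2, Y=2, U=3, X=0) weight 1/96
Group by W:
  weight(W=3) = 1/24
  weight(W=4) = 1/24
Total weight = 1/24 + 1/24 = 1/12
P(W=3 | obs) = 1/24 / 1/12 = 1/2
P(W=4 | obs) = 1/24 / 1/12 = 1/2

P(W = 3 | obs) = 1/2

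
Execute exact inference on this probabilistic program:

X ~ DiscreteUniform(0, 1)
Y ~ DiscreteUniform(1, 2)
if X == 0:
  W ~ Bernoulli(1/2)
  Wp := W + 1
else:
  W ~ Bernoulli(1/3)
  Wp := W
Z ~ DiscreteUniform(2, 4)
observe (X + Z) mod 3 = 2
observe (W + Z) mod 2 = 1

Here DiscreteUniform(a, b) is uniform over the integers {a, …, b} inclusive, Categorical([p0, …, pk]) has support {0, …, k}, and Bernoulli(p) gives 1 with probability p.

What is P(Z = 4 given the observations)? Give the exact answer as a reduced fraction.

Enumerate traces; 4 have nonzero weight after conditioning:
  (X=0, Y=1, W=1, Z=2) weight 1/24
  (X=0, Y=2, W=1, Z=2) weight 1/24
  (X=1, Y=1, W=1, Z=4) weight 1/36
  (X=1, Y=2, W=1, Z=4) weight 1/36
Group by Z:
  weight(Z=2) = 1/12
  weight(Z=4) = 1/18
Total weight = 1/12 + 1/18 = 5/36
P(Z=2 | obs) = 1/12 / 5/36 = 3/5
P(Z=4 | obs) = 1/18 / 5/36 = 2/5

P(Z = 4 | obs) = 2/5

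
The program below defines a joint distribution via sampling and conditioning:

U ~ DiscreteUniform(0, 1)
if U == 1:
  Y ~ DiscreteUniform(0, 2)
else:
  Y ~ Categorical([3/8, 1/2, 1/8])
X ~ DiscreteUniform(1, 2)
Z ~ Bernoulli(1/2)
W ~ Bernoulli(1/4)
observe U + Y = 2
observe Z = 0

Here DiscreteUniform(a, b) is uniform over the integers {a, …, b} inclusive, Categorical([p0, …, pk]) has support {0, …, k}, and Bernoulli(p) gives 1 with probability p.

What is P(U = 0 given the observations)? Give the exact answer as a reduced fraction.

P(U = 0 | obs) = 3/11

Enumerate traces; 8 have nonzero weight after conditioning:
  (U=0, Y=2, X=1, Z=0, W=0) weight 3/256
  (U=0, Y=2, X=1, Z=0, W=1) weight 1/256
  (U=0, Y=2, X=2, Z=0, W=0) weight 3/256
  (U=0, Y=2, X=2, Z=0, W=1) weight 1/256
  (U=1, Y=1, X=1, Z=0, W=0) weight 1/32
  (U=1, Y=1, X=1, Z=0, W=1) weight 1/96
  (U=1, Y=1, X=2, Z=0, W=0) weight 1/32
  (U=1, Y=1, X=2, Z=0, W=1) weight 1/96
Group by U:
  weight(U=0) = 1/32
  weight(U=1) = 1/12
Total weight = 1/32 + 1/12 = 11/96
P(U=0 | obs) = 1/32 / 11/96 = 3/11
P(U=1 | obs) = 1/12 / 11/96 = 8/11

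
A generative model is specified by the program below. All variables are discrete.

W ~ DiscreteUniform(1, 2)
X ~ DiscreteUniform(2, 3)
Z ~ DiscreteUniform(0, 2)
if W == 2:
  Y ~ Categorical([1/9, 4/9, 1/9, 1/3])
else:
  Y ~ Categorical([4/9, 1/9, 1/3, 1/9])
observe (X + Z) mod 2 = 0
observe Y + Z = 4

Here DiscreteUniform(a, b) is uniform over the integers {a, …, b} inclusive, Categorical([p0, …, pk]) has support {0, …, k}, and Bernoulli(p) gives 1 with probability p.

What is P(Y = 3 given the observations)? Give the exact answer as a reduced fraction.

P(Y = 3 | obs) = 1/2

Enumerate traces; 4 have nonzero weight after conditioning:
  (W=1, X=2, Z=2, Y=2) weight 1/36
  (W=1, X=3, Z=1, Y=3) weight 1/108
  (W=2, X=2, Z=2, Y=2) weight 1/108
  (W=2, X=3, Z=1, Y=3) weight 1/36
Group by Y:
  weight(Y=2) = 1/27
  weight(Y=3) = 1/27
Total weight = 1/27 + 1/27 = 2/27
P(Y=2 | obs) = 1/27 / 2/27 = 1/2
P(Y=3 | obs) = 1/27 / 2/27 = 1/2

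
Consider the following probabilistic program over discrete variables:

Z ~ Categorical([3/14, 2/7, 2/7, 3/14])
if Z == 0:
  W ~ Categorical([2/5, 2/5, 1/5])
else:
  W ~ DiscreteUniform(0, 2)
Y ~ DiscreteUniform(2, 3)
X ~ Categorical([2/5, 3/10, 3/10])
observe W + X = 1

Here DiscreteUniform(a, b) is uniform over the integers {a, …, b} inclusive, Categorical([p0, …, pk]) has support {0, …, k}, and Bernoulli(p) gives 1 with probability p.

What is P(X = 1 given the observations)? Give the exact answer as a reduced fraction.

Enumerate traces; 16 have nonzero weight after conditioning:
  (Z=0, W=0, Y=2, X=1) weight 9/700
  (Z=0, W=0, Y=3, X=1) weight 9/700
  (Z=0, W=1, Y=2, X=0) weight 3/175
  (Z=0, W=1, Y=3, X=0) weight 3/175
  (Z=1, W=0, Y=2, X=1) weight 1/70
  (Z=1, W=0, Y=3, X=1) weight 1/70
  (Z=1, W=1, Y=2, X=0) weight 2/105
  (Z=1, W=1, Y=3, X=0) weight 2/105
  … 8 more
Group by X:
  weight(X=0) = 73/525
  weight(X=1) = 73/700
Total weight = 73/525 + 73/700 = 73/300
P(X=0 | obs) = 73/525 / 73/300 = 4/7
P(X=1 | obs) = 73/700 / 73/300 = 3/7

P(X = 1 | obs) = 3/7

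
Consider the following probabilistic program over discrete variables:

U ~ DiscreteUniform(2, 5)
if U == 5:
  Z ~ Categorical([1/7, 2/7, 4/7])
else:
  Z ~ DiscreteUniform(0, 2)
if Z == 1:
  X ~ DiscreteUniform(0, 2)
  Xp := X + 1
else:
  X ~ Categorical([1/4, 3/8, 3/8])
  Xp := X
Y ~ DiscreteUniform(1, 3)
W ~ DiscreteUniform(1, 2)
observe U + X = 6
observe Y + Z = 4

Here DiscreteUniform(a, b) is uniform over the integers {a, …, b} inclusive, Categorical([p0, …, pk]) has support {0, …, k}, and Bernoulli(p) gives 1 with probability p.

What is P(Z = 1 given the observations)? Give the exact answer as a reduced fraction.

Enumerate traces; 8 have nonzero weight after conditioning:
  (U=4, Z=1, X=2, Y=3, W=1) weight 1/216
  (U=4, Z=1, X=2, Y=3, W=2) weight 1/216
  (U=4, Z=2, X=2, Y=2, W=1) weight 1/192
  (U=4, Z=2, X=2, Y=2, W=2) weight 1/192
  (U=5, Z=1, X=1, Y=3, W=1) weight 1/252
  (U=5, Z=1, X=1, Y=3, W=2) weight 1/252
  (U=5, Z=2, X=1, Y=2, W=1) weight 1/112
  (U=5, Z=2, X=1, Y=2, W=2) weight 1/112
Group by Z:
  weight(Z=1) = 13/756
  weight(Z=2) = 19/672
Total weight = 13/756 + 19/672 = 275/6048
P(Z=1 | obs) = 13/756 / 275/6048 = 104/275
P(Z=2 | obs) = 19/672 / 275/6048 = 171/275

P(Z = 1 | obs) = 104/275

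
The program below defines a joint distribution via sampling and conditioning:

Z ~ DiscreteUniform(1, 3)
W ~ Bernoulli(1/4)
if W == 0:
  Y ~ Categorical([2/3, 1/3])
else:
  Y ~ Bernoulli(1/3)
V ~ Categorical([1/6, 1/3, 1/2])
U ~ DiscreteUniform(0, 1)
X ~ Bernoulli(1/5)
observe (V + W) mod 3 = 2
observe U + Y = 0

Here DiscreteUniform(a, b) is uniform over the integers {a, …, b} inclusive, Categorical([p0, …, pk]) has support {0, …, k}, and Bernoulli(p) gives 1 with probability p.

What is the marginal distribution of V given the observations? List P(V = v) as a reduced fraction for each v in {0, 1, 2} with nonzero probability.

P(V=1) = 2/11, P(V=2) = 9/11

Enumerate traces; 12 have nonzero weight after conditioning:
  (Z=1, W=0, Y=0, V=2, U=0, X=0) weight 1/30
  (Z=1, W=0, Y=0, V=2, U=0, X=1) weight 1/120
  (Z=1, W=1, Y=0, V=1, U=0, X=0) weight 1/135
  (Z=1, W=1, Y=0, V=1, U=0, X=1) weight 1/540
  (Z=2, W=0, Y=0, V=2, U=0, X=0) weight 1/30
  (Z=2, W=0, Y=0, V=2, U=0, X=1) weight 1/120
  (Z=2, W=1, Y=0, V=1, U=0, X=0) weight 1/135
  (Z=2, W=1, Y=0, V=1, U=0, X=1) weight 1/540
  … 4 more
Group by V:
  weight(V=1) = 1/36
  weight(V=2) = 1/8
Total weight = 1/36 + 1/8 = 11/72
P(V=1 | obs) = 1/36 / 11/72 = 2/11
P(V=2 | obs) = 1/8 / 11/72 = 9/11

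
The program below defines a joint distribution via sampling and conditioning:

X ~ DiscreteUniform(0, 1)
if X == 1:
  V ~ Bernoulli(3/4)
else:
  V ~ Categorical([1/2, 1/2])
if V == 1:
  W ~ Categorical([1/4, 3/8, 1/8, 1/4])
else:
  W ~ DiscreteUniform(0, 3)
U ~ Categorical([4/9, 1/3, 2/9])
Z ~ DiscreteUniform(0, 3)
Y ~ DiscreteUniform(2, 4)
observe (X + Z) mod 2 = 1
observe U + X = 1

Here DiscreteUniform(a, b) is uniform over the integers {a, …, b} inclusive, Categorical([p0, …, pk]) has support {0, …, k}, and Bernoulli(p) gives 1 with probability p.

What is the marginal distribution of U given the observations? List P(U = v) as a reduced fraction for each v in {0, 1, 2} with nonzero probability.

P(U=0) = 4/7, P(U=1) = 3/7

Enumerate traces; 96 have nonzero weight after conditioning:
  (X=0, V=0, W=0, U=1, Z=1, Y=2) weight 1/576
  (X=0, V=0, W=0, U=1, Z=1, Y=3) weight 1/576
  (X=0, V=0, W=0, U=1, Z=1, Y=4) weight 1/576
  (X=0, V=0, W=0, U=1, Z=3, Y=2) weight 1/576
  (X=0, V=0, W=0, U=1, Z=3, Y=3) weight 1/576
  (X=0, V=0, W=0, U=1, Z=3, Y=4) weight 1/576
  (X=0, V=0, W=1, U=1, Z=1, Y=2) weight 1/576
  (X=0, V=0, W=1, U=1, Z=1, Y=3) weight 1/576
  (X=1, V=0, W=0, U=0, Z=0, Y=2) weight 1/864
  … 87 more
Group by U:
  weight(U=0) = 1/9
  weight(U=1) = 1/12
Total weight = 1/9 + 1/12 = 7/36
P(U=0 | obs) = 1/9 / 7/36 = 4/7
P(U=1 | obs) = 1/12 / 7/36 = 3/7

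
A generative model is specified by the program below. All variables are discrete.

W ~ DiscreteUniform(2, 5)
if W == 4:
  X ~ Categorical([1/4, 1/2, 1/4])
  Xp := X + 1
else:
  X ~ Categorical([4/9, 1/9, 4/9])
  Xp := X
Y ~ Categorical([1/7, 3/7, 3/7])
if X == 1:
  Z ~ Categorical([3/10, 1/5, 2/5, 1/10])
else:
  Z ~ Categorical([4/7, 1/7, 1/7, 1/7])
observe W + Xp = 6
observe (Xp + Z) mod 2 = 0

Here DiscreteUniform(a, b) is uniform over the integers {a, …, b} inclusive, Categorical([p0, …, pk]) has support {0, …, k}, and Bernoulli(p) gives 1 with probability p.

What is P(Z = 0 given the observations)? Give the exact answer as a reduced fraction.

P(Z = 0 | obs) = 9/23

Enumerate traces; 12 have nonzero weight after conditioning:
  (W=4, X=1, Y=0, Z=0) weight 3/560
  (W=4, X=1, Y=0, Z=2) weight 1/140
  (W=4, X=1, Y=1, Z=0) weight 9/560
  (W=4, X=1, Y=1, Z=2) weight 3/140
  (W=4, X=1, Y=2, Z=0) weight 9/560
  (W=4, X=1, Y=2, Z=2) weight 3/140
  (W=5, X=1, Y=0, Z=1) weight 1/1260
  (W=5, X=1, Y=0, Z=3) weight 1/2520
  … 4 more
Group by Z:
  weight(Z=0) = 3/80
  weight(Z=1) = 1/180
  weight(Z=2) = 1/20
  weight(Z=3) = 1/360
Total weight = 3/80 + 1/180 + 1/20 + 1/360 = 23/240
P(Z=0 | obs) = 3/80 / 23/240 = 9/23
P(Z=1 | obs) = 1/180 / 23/240 = 4/69
P(Z=2 | obs) = 1/20 / 23/240 = 12/23
P(Z=3 | obs) = 1/360 / 23/240 = 2/69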